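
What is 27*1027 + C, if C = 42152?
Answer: 69881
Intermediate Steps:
27*1027 + C = 27*1027 + 42152 = 27729 + 42152 = 69881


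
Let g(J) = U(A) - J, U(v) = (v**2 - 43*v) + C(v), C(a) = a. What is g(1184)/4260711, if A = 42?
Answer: -1184/4260711 ≈ -0.00027789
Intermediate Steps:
U(v) = v**2 - 42*v (U(v) = (v**2 - 43*v) + v = v**2 - 42*v)
g(J) = -J (g(J) = 42*(-42 + 42) - J = 42*0 - J = 0 - J = -J)
g(1184)/4260711 = -1*1184/4260711 = -1184*1/4260711 = -1184/4260711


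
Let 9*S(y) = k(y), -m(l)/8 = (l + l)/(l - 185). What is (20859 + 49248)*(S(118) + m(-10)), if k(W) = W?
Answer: 33604622/39 ≈ 8.6166e+5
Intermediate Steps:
m(l) = -16*l/(-185 + l) (m(l) = -8*(l + l)/(l - 185) = -8*2*l/(-185 + l) = -16*l/(-185 + l))
S(y) = y/9
(20859 + 49248)*(S(118) + m(-10)) = (20859 + 49248)*((1/9)*118 - 16*(-10)/(-185 - 10)) = 70107*(118/9 - 16*(-10)/(-195)) = 70107*(118/9 - 16*(-10)*(-1/195)) = 70107*(118/9 - 32/39) = 70107*(1438/117) = 33604622/39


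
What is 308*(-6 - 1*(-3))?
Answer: -924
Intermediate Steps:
308*(-6 - 1*(-3)) = 308*(-6 + 3) = 308*(-3) = -924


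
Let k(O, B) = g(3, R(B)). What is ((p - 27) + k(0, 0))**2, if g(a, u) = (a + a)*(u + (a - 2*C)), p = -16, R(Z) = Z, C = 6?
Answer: 9409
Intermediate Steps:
g(a, u) = 2*a*(-12 + a + u) (g(a, u) = (a + a)*(u + (a - 2*6)) = (2*a)*(u + (a - 12)) = (2*a)*(u + (-12 + a)) = (2*a)*(-12 + a + u) = 2*a*(-12 + a + u))
k(O, B) = -54 + 6*B (k(O, B) = 2*3*(-12 + 3 + B) = 2*3*(-9 + B) = -54 + 6*B)
((p - 27) + k(0, 0))**2 = ((-16 - 27) + (-54 + 6*0))**2 = (-43 + (-54 + 0))**2 = (-43 - 54)**2 = (-97)**2 = 9409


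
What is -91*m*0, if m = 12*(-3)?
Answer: 0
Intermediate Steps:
m = -36
-91*m*0 = -91*(-36)*0 = 3276*0 = 0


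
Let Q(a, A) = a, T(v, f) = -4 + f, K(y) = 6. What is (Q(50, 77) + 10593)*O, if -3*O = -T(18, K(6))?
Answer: 21286/3 ≈ 7095.3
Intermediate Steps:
O = 2/3 (O = -(-1)*(-4 + 6)/3 = -(-1)*2/3 = -1/3*(-2) = 2/3 ≈ 0.66667)
(Q(50, 77) + 10593)*O = (50 + 10593)*(2/3) = 10643*(2/3) = 21286/3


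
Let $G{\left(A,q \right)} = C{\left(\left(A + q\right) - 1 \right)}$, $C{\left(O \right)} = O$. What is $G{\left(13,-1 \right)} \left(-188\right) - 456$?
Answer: $-2524$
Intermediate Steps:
$G{\left(A,q \right)} = -1 + A + q$ ($G{\left(A,q \right)} = \left(A + q\right) - 1 = -1 + A + q$)
$G{\left(13,-1 \right)} \left(-188\right) - 456 = \left(-1 + 13 - 1\right) \left(-188\right) - 456 = 11 \left(-188\right) - 456 = -2068 - 456 = -2524$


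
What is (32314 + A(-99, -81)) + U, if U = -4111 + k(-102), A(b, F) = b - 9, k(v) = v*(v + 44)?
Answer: 34011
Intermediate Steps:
k(v) = v*(44 + v)
A(b, F) = -9 + b
U = 1805 (U = -4111 - 102*(44 - 102) = -4111 - 102*(-58) = -4111 + 5916 = 1805)
(32314 + A(-99, -81)) + U = (32314 + (-9 - 99)) + 1805 = (32314 - 108) + 1805 = 32206 + 1805 = 34011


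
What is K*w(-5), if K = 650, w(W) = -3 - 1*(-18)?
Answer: 9750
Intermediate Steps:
w(W) = 15 (w(W) = -3 + 18 = 15)
K*w(-5) = 650*15 = 9750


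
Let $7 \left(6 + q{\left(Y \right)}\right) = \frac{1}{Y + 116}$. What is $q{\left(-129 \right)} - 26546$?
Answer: $- \frac{2416233}{91} \approx -26552.0$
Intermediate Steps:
$q{\left(Y \right)} = -6 + \frac{1}{7 \left(116 + Y\right)}$ ($q{\left(Y \right)} = -6 + \frac{1}{7 \left(Y + 116\right)} = -6 + \frac{1}{7 \left(116 + Y\right)}$)
$q{\left(-129 \right)} - 26546 = \frac{-4871 - -5418}{7 \left(116 - 129\right)} - 26546 = \frac{-4871 + 5418}{7 \left(-13\right)} - 26546 = \frac{1}{7} \left(- \frac{1}{13}\right) 547 - 26546 = - \frac{547}{91} - 26546 = - \frac{2416233}{91}$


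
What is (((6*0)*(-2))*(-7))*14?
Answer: 0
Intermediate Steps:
(((6*0)*(-2))*(-7))*14 = ((0*(-2))*(-7))*14 = (0*(-7))*14 = 0*14 = 0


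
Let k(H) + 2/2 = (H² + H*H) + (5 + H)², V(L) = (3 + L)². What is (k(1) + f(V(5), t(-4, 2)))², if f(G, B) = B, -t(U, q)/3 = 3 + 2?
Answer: 484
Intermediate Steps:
t(U, q) = -15 (t(U, q) = -3*(3 + 2) = -3*5 = -15)
k(H) = -1 + (5 + H)² + 2*H² (k(H) = -1 + ((H² + H*H) + (5 + H)²) = -1 + ((H² + H²) + (5 + H)²) = -1 + (2*H² + (5 + H)²) = -1 + ((5 + H)² + 2*H²) = -1 + (5 + H)² + 2*H²)
(k(1) + f(V(5), t(-4, 2)))² = ((24 + 3*1² + 10*1) - 15)² = ((24 + 3*1 + 10) - 15)² = ((24 + 3 + 10) - 15)² = (37 - 15)² = 22² = 484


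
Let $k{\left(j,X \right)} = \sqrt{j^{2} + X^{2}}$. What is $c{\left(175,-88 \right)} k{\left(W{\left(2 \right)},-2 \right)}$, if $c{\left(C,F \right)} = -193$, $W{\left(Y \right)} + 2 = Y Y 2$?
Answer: $- 386 \sqrt{10} \approx -1220.6$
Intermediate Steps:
$W{\left(Y \right)} = -2 + 2 Y^{2}$ ($W{\left(Y \right)} = -2 + Y Y 2 = -2 + Y^{2} \cdot 2 = -2 + 2 Y^{2}$)
$k{\left(j,X \right)} = \sqrt{X^{2} + j^{2}}$
$c{\left(175,-88 \right)} k{\left(W{\left(2 \right)},-2 \right)} = - 193 \sqrt{\left(-2\right)^{2} + \left(-2 + 2 \cdot 2^{2}\right)^{2}} = - 193 \sqrt{4 + \left(-2 + 2 \cdot 4\right)^{2}} = - 193 \sqrt{4 + \left(-2 + 8\right)^{2}} = - 193 \sqrt{4 + 6^{2}} = - 193 \sqrt{4 + 36} = - 193 \sqrt{40} = - 193 \cdot 2 \sqrt{10} = - 386 \sqrt{10}$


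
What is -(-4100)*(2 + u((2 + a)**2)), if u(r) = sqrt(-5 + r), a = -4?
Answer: 8200 + 4100*I ≈ 8200.0 + 4100.0*I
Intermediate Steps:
-(-4100)*(2 + u((2 + a)**2)) = -(-4100)*(2 + sqrt(-5 + (2 - 4)**2)) = -(-4100)*(2 + sqrt(-5 + (-2)**2)) = -(-4100)*(2 + sqrt(-5 + 4)) = -(-4100)*(2 + sqrt(-1)) = -(-4100)*(2 + I) = -820*(-10 - 5*I) = 8200 + 4100*I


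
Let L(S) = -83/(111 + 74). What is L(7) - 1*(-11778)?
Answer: 2178847/185 ≈ 11778.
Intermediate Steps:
L(S) = -83/185
L(7) - 1*(-11778) = -83/185 - 1*(-11778) = -83/185 + 11778 = 2178847/185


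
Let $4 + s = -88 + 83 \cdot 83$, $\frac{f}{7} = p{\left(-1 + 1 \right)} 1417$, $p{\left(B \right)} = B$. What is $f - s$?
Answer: $-6797$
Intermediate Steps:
$f = 0$ ($f = 7 \left(-1 + 1\right) 1417 = 7 \cdot 0 \cdot 1417 = 7 \cdot 0 = 0$)
$s = 6797$ ($s = -4 + \left(-88 + 83 \cdot 83\right) = -4 + \left(-88 + 6889\right) = -4 + 6801 = 6797$)
$f - s = 0 - 6797 = -6797$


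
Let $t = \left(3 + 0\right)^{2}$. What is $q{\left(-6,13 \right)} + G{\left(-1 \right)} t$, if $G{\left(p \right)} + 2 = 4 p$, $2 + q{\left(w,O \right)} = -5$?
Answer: $-61$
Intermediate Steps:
$q{\left(w,O \right)} = -7$ ($q{\left(w,O \right)} = -2 - 5 = -7$)
$G{\left(p \right)} = -2 + 4 p$
$t = 9$ ($t = 3^{2} = 9$)
$q{\left(-6,13 \right)} + G{\left(-1 \right)} t = -7 + \left(-2 + 4 \left(-1\right)\right) 9 = -7 + \left(-2 - 4\right) 9 = -7 - 54 = -61$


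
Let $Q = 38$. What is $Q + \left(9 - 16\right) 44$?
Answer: $-270$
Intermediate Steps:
$Q + \left(9 - 16\right) 44 = 38 + \left(9 - 16\right) 44 = 38 - 308 = -270$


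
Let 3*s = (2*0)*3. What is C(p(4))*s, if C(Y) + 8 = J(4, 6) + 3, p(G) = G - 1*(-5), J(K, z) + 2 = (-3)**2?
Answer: 0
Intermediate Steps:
s = 0 (s = ((2*0)*3)/3 = (0*3)/3 = (1/3)*0 = 0)
J(K, z) = 7 (J(K, z) = -2 + (-3)**2 = -2 + 9 = 7)
p(G) = 5 + G (p(G) = G + 5 = 5 + G)
C(Y) = 2 (C(Y) = -8 + (7 + 3) = -8 + 10 = 2)
C(p(4))*s = 2*0 = 0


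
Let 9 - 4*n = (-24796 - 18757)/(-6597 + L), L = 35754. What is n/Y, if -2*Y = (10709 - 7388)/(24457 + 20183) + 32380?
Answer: -758795680/4682764912533 ≈ -0.00016204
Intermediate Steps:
n = 152983/58314 (n = 9/4 - (-24796 - 18757)/(4*(-6597 + 35754)) = 9/4 - (-43553)/(4*29157) = 9/4 - 1/4*(-43553/29157) = 9/4 + 43553/116628 = 152983/58314 ≈ 2.6234)
Y = -160605169/9920 (Y = -((10709 - 7388)/(24457 + 20183) + 32380)/2 = -(3321/44640 + 32380)/2 = -(3321*(1/44640) + 32380)/2 = -(369/4960 + 32380)/2 = -1/2*160605169/4960 = -160605169/9920 ≈ -16190.)
n/Y = 152983/(58314*(-160605169/9920)) = (152983/58314)*(-9920/160605169) = -758795680/4682764912533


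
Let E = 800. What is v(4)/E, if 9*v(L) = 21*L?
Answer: 7/600 ≈ 0.011667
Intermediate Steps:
v(L) = 7*L/3 (v(L) = (21*L)/9 = 7*L/3)
v(4)/E = ((7/3)*4)/800 = (28/3)*(1/800) = 7/600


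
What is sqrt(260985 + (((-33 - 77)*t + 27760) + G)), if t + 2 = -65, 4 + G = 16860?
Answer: sqrt(312971) ≈ 559.44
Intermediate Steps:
G = 16856 (G = -4 + 16860 = 16856)
t = -67 (t = -2 - 65 = -67)
sqrt(260985 + (((-33 - 77)*t + 27760) + G)) = sqrt(260985 + (((-33 - 77)*(-67) + 27760) + 16856)) = sqrt(260985 + ((-110*(-67) + 27760) + 16856)) = sqrt(260985 + ((7370 + 27760) + 16856)) = sqrt(260985 + (35130 + 16856)) = sqrt(260985 + 51986) = sqrt(312971)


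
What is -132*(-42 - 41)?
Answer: 10956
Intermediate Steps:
-132*(-42 - 41) = -132*(-83) = 10956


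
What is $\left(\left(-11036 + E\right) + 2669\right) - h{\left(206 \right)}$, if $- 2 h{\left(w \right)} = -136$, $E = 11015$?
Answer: $2580$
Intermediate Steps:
$h{\left(w \right)} = 68$ ($h{\left(w \right)} = \left(- \frac{1}{2}\right) \left(-136\right) = 68$)
$\left(\left(-11036 + E\right) + 2669\right) - h{\left(206 \right)} = \left(\left(-11036 + 11015\right) + 2669\right) - 68 = \left(-21 + 2669\right) - 68 = 2648 - 68 = 2580$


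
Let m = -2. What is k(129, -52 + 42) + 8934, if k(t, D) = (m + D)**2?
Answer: 9078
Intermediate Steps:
k(t, D) = (-2 + D)**2
k(129, -52 + 42) + 8934 = (-2 + (-52 + 42))**2 + 8934 = (-2 - 10)**2 + 8934 = (-12)**2 + 8934 = 144 + 8934 = 9078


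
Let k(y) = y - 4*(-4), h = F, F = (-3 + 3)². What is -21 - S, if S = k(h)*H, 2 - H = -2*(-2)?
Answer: 11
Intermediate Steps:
F = 0 (F = 0² = 0)
h = 0
H = -2 (H = 2 - (-2)*(-2) = 2 - 1*4 = 2 - 4 = -2)
k(y) = 16 + y (k(y) = y + 16 = 16 + y)
S = -32 (S = (16 + 0)*(-2) = 16*(-2) = -32)
-21 - S = -21 - 1*(-32) = -21 + 32 = 11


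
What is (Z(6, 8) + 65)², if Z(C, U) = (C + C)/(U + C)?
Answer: 212521/49 ≈ 4337.2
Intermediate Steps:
Z(C, U) = 2*C/(C + U) (Z(C, U) = (2*C)/(C + U) = 2*C/(C + U))
(Z(6, 8) + 65)² = (2*6/(6 + 8) + 65)² = (2*6/14 + 65)² = (2*6*(1/14) + 65)² = (6/7 + 65)² = (461/7)² = 212521/49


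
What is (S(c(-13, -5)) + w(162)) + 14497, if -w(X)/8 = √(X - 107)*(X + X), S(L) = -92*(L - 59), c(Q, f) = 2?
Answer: 19741 - 2592*√55 ≈ 518.21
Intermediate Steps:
S(L) = 5428 - 92*L (S(L) = -92*(-59 + L) = 5428 - 92*L)
w(X) = -16*X*√(-107 + X) (w(X) = -8*√(X - 107)*(X + X) = -8*√(-107 + X)*2*X = -16*X*√(-107 + X))
(S(c(-13, -5)) + w(162)) + 14497 = ((5428 - 92*2) - 16*162*√(-107 + 162)) + 14497 = ((5428 - 184) - 16*162*√55) + 14497 = (5244 - 2592*√55) + 14497 = 19741 - 2592*√55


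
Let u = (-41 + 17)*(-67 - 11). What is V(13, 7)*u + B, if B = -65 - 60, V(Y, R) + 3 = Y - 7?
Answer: 5491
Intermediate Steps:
u = 1872 (u = -24*(-78) = 1872)
V(Y, R) = -10 + Y (V(Y, R) = -3 + (Y - 7) = -3 + (-7 + Y) = -10 + Y)
B = -125
V(13, 7)*u + B = (-10 + 13)*1872 - 125 = 3*1872 - 125 = 5616 - 125 = 5491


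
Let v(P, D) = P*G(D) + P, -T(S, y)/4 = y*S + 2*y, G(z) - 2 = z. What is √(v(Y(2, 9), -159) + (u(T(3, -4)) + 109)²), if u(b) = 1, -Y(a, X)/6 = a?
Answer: 2*√3493 ≈ 118.20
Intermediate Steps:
G(z) = 2 + z
Y(a, X) = -6*a
T(S, y) = -8*y - 4*S*y (T(S, y) = -4*(y*S + 2*y) = -4*(S*y + 2*y) = -4*(2*y + S*y) = -8*y - 4*S*y)
v(P, D) = P + P*(2 + D) (v(P, D) = P*(2 + D) + P = P + P*(2 + D))
√(v(Y(2, 9), -159) + (u(T(3, -4)) + 109)²) = √((-6*2)*(3 - 159) + (1 + 109)²) = √(-12*(-156) + 110²) = √(1872 + 12100) = √13972 = 2*√3493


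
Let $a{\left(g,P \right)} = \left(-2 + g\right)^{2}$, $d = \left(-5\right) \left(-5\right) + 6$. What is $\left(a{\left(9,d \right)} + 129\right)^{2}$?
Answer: $31684$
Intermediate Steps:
$d = 31$ ($d = 25 + 6 = 31$)
$\left(a{\left(9,d \right)} + 129\right)^{2} = \left(\left(-2 + 9\right)^{2} + 129\right)^{2} = \left(7^{2} + 129\right)^{2} = \left(49 + 129\right)^{2} = 178^{2} = 31684$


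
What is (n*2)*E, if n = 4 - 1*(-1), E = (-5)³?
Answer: -1250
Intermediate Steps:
E = -125
n = 5 (n = 4 + 1 = 5)
(n*2)*E = (5*2)*(-125) = 10*(-125) = -1250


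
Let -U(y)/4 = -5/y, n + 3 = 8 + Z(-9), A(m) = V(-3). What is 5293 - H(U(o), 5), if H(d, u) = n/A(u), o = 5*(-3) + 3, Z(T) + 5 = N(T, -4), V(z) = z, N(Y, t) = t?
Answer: 15875/3 ≈ 5291.7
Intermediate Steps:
A(m) = -3
Z(T) = -9 (Z(T) = -5 - 4 = -9)
o = -12 (o = -15 + 3 = -12)
n = -4 (n = -3 + (8 - 9) = -3 - 1 = -4)
U(y) = 20/y (U(y) = -(-20)/y = 20/y)
H(d, u) = 4/3 (H(d, u) = -4/(-3) = -4*(-⅓) = 4/3)
5293 - H(U(o), 5) = 5293 - 1*4/3 = 5293 - 4/3 = 15875/3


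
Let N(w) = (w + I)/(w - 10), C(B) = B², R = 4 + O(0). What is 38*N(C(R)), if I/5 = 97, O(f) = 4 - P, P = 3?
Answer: 1292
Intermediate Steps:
O(f) = 1 (O(f) = 4 - 1*3 = 4 - 3 = 1)
I = 485 (I = 5*97 = 485)
R = 5 (R = 4 + 1 = 5)
N(w) = (485 + w)/(-10 + w) (N(w) = (w + 485)/(w - 10) = (485 + w)/(-10 + w))
38*N(C(R)) = 38*((485 + 5²)/(-10 + 5²)) = 38*((485 + 25)/(-10 + 25)) = 38*(510/15) = 38*((1/15)*510) = 38*34 = 1292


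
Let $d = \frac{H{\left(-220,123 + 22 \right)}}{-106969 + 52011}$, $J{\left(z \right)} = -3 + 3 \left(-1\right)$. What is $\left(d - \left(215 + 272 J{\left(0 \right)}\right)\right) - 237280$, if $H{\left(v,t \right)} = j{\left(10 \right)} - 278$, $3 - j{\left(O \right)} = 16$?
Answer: $- \frac{12962558463}{54958} \approx -2.3586 \cdot 10^{5}$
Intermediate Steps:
$j{\left(O \right)} = -13$ ($j{\left(O \right)} = 3 - 16 = -13$)
$J{\left(z \right)} = -6$ ($J{\left(z \right)} = -3 - 3 = -6$)
$H{\left(v,t \right)} = -291$ ($H{\left(v,t \right)} = -13 - 278 = -291$)
$d = \frac{291}{54958}$ ($d = - \frac{291}{-106969 + 52011} = - \frac{291}{-54958} = \left(-291\right) \left(- \frac{1}{54958}\right) = \frac{291}{54958} \approx 0.0052949$)
$\left(d - \left(215 + 272 J{\left(0 \right)}\right)\right) - 237280 = \left(\frac{291}{54958} - -1417\right) - 237280 = \left(\frac{291}{54958} + \left(-215 + 1632\right)\right) - 237280 = \left(\frac{291}{54958} + 1417\right) - 237280 = \frac{77875777}{54958} - 237280 = - \frac{12962558463}{54958}$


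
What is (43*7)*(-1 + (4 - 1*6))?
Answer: -903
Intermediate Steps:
(43*7)*(-1 + (4 - 1*6)) = 301*(-1 + (4 - 6)) = 301*(-1 - 2) = 301*(-3) = -903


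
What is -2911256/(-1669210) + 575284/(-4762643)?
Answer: 6452501601984/3974925661015 ≈ 1.6233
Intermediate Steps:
-2911256/(-1669210) + 575284/(-4762643) = -2911256*(-1/1669210) + 575284*(-1/4762643) = 1455628/834605 - 575284/4762643 = 6452501601984/3974925661015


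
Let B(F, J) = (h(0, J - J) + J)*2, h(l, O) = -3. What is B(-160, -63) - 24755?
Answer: -24887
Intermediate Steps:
B(F, J) = -6 + 2*J (B(F, J) = (-3 + J)*2 = -6 + 2*J)
B(-160, -63) - 24755 = (-6 + 2*(-63)) - 24755 = (-6 - 126) - 24755 = -132 - 24755 = -24887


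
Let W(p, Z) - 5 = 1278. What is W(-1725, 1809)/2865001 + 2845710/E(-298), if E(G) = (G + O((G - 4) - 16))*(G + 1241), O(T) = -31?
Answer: -1164651992687/126979709321 ≈ -9.1720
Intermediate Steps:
W(p, Z) = 1283 (W(p, Z) = 5 + 1278 = 1283)
E(G) = (-31 + G)*(1241 + G) (E(G) = (G - 31)*(G + 1241) = (-31 + G)*(1241 + G))
W(-1725, 1809)/2865001 + 2845710/E(-298) = 1283/2865001 + 2845710/(-38471 + (-298)² + 1210*(-298)) = 1283*(1/2865001) + 2845710/(-38471 + 88804 - 360580) = 1283/2865001 + 2845710/(-310247) = 1283/2865001 + 2845710*(-1/310247) = 1283/2865001 - 406530/44321 = -1164651992687/126979709321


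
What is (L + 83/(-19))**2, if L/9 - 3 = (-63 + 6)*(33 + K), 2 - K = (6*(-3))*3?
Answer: 751780904809/361 ≈ 2.0825e+9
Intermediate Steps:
K = 56 (K = 2 - 6*(-3)*3 = 2 - (-18)*3 = 2 - 1*(-54) = 2 + 54 = 56)
L = -45630 (L = 27 + 9*((-63 + 6)*(33 + 56)) = 27 + 9*(-57*89) = 27 + 9*(-5073) = 27 - 45657 = -45630)
(L + 83/(-19))**2 = (-45630 + 83/(-19))**2 = (-45630 + 83*(-1/19))**2 = (-45630 - 83/19)**2 = (-867053/19)**2 = 751780904809/361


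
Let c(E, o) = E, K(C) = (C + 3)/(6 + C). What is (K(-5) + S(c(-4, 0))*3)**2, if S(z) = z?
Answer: 196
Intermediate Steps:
K(C) = (3 + C)/(6 + C)
(K(-5) + S(c(-4, 0))*3)**2 = ((3 - 5)/(6 - 5) - 4*3)**2 = (-2/1 - 12)**2 = (1*(-2) - 12)**2 = (-2 - 12)**2 = (-14)**2 = 196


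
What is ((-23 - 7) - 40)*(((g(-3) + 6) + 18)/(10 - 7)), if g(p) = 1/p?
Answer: -4970/9 ≈ -552.22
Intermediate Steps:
((-23 - 7) - 40)*(((g(-3) + 6) + 18)/(10 - 7)) = ((-23 - 7) - 40)*(((1/(-3) + 6) + 18)/(10 - 7)) = (-30 - 40)*(((-⅓ + 6) + 18)/3) = -70*(17/3 + 18)/3 = -4970/(3*3) = -70*71/9 = -4970/9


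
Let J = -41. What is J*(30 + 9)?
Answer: -1599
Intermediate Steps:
J*(30 + 9) = -41*(30 + 9) = -41*39 = -1599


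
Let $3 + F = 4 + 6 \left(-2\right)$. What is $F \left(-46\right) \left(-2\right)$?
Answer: $-1012$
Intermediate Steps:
$F = -11$ ($F = -3 + \left(4 + 6 \left(-2\right)\right) = -3 + \left(4 - 12\right) = -3 - 8 = -11$)
$F \left(-46\right) \left(-2\right) = \left(-11\right) \left(-46\right) \left(-2\right) = 506 \left(-2\right) = -1012$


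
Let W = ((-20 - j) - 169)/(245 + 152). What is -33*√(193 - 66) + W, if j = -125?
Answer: -64/397 - 33*√127 ≈ -372.05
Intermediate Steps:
W = -64/397 (W = ((-20 - 1*(-125)) - 169)/(245 + 152) = ((-20 + 125) - 169)/397 = (105 - 169)*(1/397) = -64*1/397 = -64/397 ≈ -0.16121)
-33*√(193 - 66) + W = -33*√(193 - 66) - 64/397 = -33*√127 - 64/397 = -64/397 - 33*√127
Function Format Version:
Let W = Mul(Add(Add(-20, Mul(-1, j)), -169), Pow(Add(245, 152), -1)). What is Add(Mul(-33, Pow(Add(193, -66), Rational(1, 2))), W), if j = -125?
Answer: Add(Rational(-64, 397), Mul(-33, Pow(127, Rational(1, 2)))) ≈ -372.05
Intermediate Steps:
W = Rational(-64, 397) (W = Mul(Add(Add(-20, Mul(-1, -125)), -169), Pow(Add(245, 152), -1)) = Mul(Add(Add(-20, 125), -169), Pow(397, -1)) = Mul(Add(105, -169), Rational(1, 397)) = Mul(-64, Rational(1, 397)) = Rational(-64, 397) ≈ -0.16121)
Add(Mul(-33, Pow(Add(193, -66), Rational(1, 2))), W) = Add(Mul(-33, Pow(Add(193, -66), Rational(1, 2))), Rational(-64, 397)) = Add(Mul(-33, Pow(127, Rational(1, 2))), Rational(-64, 397)) = Add(Rational(-64, 397), Mul(-33, Pow(127, Rational(1, 2))))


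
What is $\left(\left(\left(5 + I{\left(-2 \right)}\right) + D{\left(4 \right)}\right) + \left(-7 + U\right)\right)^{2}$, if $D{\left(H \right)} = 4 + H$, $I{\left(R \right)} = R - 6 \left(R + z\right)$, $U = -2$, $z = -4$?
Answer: $1444$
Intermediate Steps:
$I{\left(R \right)} = 24 - 5 R$ ($I{\left(R \right)} = R - 6 \left(R - 4\right) = R - 6 \left(-4 + R\right) = R - \left(-24 + 6 R\right) = 24 - 5 R$)
$\left(\left(\left(5 + I{\left(-2 \right)}\right) + D{\left(4 \right)}\right) + \left(-7 + U\right)\right)^{2} = \left(\left(\left(5 + \left(24 - -10\right)\right) + \left(4 + 4\right)\right) - 9\right)^{2} = \left(\left(\left(5 + \left(24 + 10\right)\right) + 8\right) - 9\right)^{2} = \left(\left(\left(5 + 34\right) + 8\right) - 9\right)^{2} = \left(\left(39 + 8\right) - 9\right)^{2} = \left(47 - 9\right)^{2} = 38^{2} = 1444$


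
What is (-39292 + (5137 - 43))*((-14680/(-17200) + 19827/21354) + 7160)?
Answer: -187408054348512/765185 ≈ -2.4492e+8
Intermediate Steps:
(-39292 + (5137 - 43))*((-14680/(-17200) + 19827/21354) + 7160) = (-39292 + 5094)*((-14680*(-1/17200) + 19827*(1/21354)) + 7160) = -34198*((367/430 + 6609/7118) + 7160) = -34198*(1363544/765185 + 7160) = -34198*5480088144/765185 = -187408054348512/765185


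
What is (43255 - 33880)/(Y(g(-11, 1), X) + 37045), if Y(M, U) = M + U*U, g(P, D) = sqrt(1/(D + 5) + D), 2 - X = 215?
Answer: 4635787500/40752404369 - 9375*sqrt(42)/40752404369 ≈ 0.11375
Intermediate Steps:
X = -213 (X = 2 - 1*215 = 2 - 215 = -213)
g(P, D) = sqrt(D + 1/(5 + D)) (g(P, D) = sqrt(1/(5 + D) + D) = sqrt(D + 1/(5 + D)))
Y(M, U) = M + U**2
(43255 - 33880)/(Y(g(-11, 1), X) + 37045) = (43255 - 33880)/((sqrt((1 + 1*(5 + 1))/(5 + 1)) + (-213)**2) + 37045) = 9375/((sqrt((1 + 1*6)/6) + 45369) + 37045) = 9375/((sqrt((1 + 6)/6) + 45369) + 37045) = 9375/((sqrt((1/6)*7) + 45369) + 37045) = 9375/((sqrt(7/6) + 45369) + 37045) = 9375/((sqrt(42)/6 + 45369) + 37045) = 9375/((45369 + sqrt(42)/6) + 37045) = 9375/(82414 + sqrt(42)/6)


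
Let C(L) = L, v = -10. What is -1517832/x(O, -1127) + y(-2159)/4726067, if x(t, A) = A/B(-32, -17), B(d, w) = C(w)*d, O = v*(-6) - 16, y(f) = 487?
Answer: 3902316395897585/5326277509 ≈ 7.3265e+5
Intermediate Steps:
O = 44 (O = -10*(-6) - 16 = 60 - 16 = 44)
B(d, w) = d*w (B(d, w) = w*d = d*w)
x(t, A) = A/544 (x(t, A) = A/((-32*(-17))) = A/544)
-1517832/x(O, -1127) + y(-2159)/4726067 = -1517832/((1/544)*(-1127)) + 487/4726067 = -1517832/(-1127/544) + 487*(1/4726067) = -1517832*(-544/1127) + 487/4726067 = 825700608/1127 + 487/4726067 = 3902316395897585/5326277509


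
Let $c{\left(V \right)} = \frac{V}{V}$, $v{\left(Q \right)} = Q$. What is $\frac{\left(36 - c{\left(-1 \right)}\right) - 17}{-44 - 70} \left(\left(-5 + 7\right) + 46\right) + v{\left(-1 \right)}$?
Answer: $- \frac{163}{19} \approx -8.5789$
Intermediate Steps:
$c{\left(V \right)} = 1$
$\frac{\left(36 - c{\left(-1 \right)}\right) - 17}{-44 - 70} \left(\left(-5 + 7\right) + 46\right) + v{\left(-1 \right)} = \frac{\left(36 - 1\right) - 17}{-44 - 70} \left(\left(-5 + 7\right) + 46\right) - 1 = \frac{\left(36 - 1\right) - 17}{-114} \left(2 + 46\right) - 1 = \left(35 - 17\right) \left(- \frac{1}{114}\right) 48 - 1 = 18 \left(- \frac{1}{114}\right) 48 - 1 = \left(- \frac{3}{19}\right) 48 - 1 = - \frac{144}{19} - 1 = - \frac{163}{19}$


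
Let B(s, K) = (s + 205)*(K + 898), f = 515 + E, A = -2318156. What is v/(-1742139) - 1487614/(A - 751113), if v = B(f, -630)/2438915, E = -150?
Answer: 60197768629287830/124201008345175293 ≈ 0.48468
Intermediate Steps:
f = 365 (f = 515 - 150 = 365)
B(s, K) = (205 + s)*(898 + K)
v = 30552/487783 (v = (184090 + 205*(-630) + 898*365 - 630*365)/2438915 = (184090 - 129150 + 327770 - 229950)*(1/2438915) = 152760*(1/2438915) = 30552/487783 ≈ 0.062634)
v/(-1742139) - 1487614/(A - 751113) = (30552/487783)/(-1742139) - 1487614/(-2318156 - 751113) = (30552/487783)*(-1/1742139) - 1487614/(-3069269) = -10184/283261929279 - 1487614*(-1/3069269) = -10184/283261929279 + 1487614/3069269 = 60197768629287830/124201008345175293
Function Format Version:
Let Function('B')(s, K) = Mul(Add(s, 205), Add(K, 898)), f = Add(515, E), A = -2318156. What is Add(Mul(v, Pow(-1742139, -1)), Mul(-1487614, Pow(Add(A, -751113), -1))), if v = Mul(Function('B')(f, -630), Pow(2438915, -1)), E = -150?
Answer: Rational(60197768629287830, 124201008345175293) ≈ 0.48468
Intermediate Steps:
f = 365 (f = Add(515, -150) = 365)
Function('B')(s, K) = Mul(Add(205, s), Add(898, K))
v = Rational(30552, 487783) (v = Mul(Add(184090, Mul(205, -630), Mul(898, 365), Mul(-630, 365)), Pow(2438915, -1)) = Mul(Add(184090, -129150, 327770, -229950), Rational(1, 2438915)) = Mul(152760, Rational(1, 2438915)) = Rational(30552, 487783) ≈ 0.062634)
Add(Mul(v, Pow(-1742139, -1)), Mul(-1487614, Pow(Add(A, -751113), -1))) = Add(Mul(Rational(30552, 487783), Pow(-1742139, -1)), Mul(-1487614, Pow(Add(-2318156, -751113), -1))) = Add(Mul(Rational(30552, 487783), Rational(-1, 1742139)), Mul(-1487614, Pow(-3069269, -1))) = Add(Rational(-10184, 283261929279), Mul(-1487614, Rational(-1, 3069269))) = Add(Rational(-10184, 283261929279), Rational(1487614, 3069269)) = Rational(60197768629287830, 124201008345175293)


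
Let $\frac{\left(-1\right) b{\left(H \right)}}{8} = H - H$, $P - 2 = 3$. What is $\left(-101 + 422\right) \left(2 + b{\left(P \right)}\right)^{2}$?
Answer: $1284$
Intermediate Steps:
$P = 5$ ($P = 2 + 3 = 5$)
$b{\left(H \right)} = 0$ ($b{\left(H \right)} = - 8 \left(H - H\right) = \left(-8\right) 0 = 0$)
$\left(-101 + 422\right) \left(2 + b{\left(P \right)}\right)^{2} = \left(-101 + 422\right) \left(2 + 0\right)^{2} = 321 \cdot 2^{2} = 321 \cdot 4 = 1284$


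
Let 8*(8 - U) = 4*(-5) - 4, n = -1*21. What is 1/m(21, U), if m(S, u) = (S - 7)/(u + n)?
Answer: -5/7 ≈ -0.71429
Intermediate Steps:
n = -21
U = 11 (U = 8 - (4*(-5) - 4)/8 = 8 - (-20 - 4)/8 = 8 - 1/8*(-24) = 8 + 3 = 11)
m(S, u) = (-7 + S)/(-21 + u) (m(S, u) = (S - 7)/(u - 21) = (-7 + S)/(-21 + u))
1/m(21, U) = 1/((-7 + 21)/(-21 + 11)) = 1/(14/(-10)) = 1/(-1/10*14) = 1/(-7/5) = -5/7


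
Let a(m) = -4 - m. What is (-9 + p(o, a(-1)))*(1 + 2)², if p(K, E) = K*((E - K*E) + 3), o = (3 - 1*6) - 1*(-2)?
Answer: -54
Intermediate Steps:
o = -1 (o = (3 - 6) + 2 = -3 + 2 = -1)
p(K, E) = K*(3 + E - E*K) (p(K, E) = K*((E - E*K) + 3) = K*(3 + E - E*K))
(-9 + p(o, a(-1)))*(1 + 2)² = (-9 - (3 + (-4 - 1*(-1)) - 1*(-4 - 1*(-1))*(-1)))*(1 + 2)² = (-9 - (3 + (-4 + 1) - 1*(-4 + 1)*(-1)))*3² = (-9 - (3 - 3 - 1*(-3)*(-1)))*9 = (-9 - (3 - 3 - 3))*9 = (-9 - 1*(-3))*9 = (-9 + 3)*9 = -6*9 = -54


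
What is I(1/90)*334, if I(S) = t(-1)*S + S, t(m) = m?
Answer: 0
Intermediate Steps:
I(S) = 0 (I(S) = -S + S = 0)
I(1/90)*334 = 0*334 = 0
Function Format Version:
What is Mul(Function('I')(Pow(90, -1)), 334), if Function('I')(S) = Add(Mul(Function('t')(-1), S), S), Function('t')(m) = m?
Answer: 0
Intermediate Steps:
Function('I')(S) = 0 (Function('I')(S) = Add(Mul(-1, S), S) = 0)
Mul(Function('I')(Pow(90, -1)), 334) = Mul(0, 334) = 0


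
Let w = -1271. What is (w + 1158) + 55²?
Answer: 2912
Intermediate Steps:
(w + 1158) + 55² = (-1271 + 1158) + 55² = -113 + 3025 = 2912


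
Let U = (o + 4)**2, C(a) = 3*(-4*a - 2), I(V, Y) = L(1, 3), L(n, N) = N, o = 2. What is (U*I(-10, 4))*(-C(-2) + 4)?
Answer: -1512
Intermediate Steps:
I(V, Y) = 3
C(a) = -6 - 12*a (C(a) = 3*(-2 - 4*a) = -6 - 12*a)
U = 36 (U = (2 + 4)**2 = 6**2 = 36)
(U*I(-10, 4))*(-C(-2) + 4) = (36*3)*(-(-6 - 12*(-2)) + 4) = 108*(-(-6 + 24) + 4) = 108*(-1*18 + 4) = 108*(-18 + 4) = 108*(-14) = -1512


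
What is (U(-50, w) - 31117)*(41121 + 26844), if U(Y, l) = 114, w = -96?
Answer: -2107118895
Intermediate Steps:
(U(-50, w) - 31117)*(41121 + 26844) = (114 - 31117)*(41121 + 26844) = -31003*67965 = -2107118895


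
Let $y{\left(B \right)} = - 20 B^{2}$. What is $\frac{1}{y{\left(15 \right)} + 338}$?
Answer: $- \frac{1}{4162} \approx -0.00024027$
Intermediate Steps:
$\frac{1}{y{\left(15 \right)} + 338} = \frac{1}{- 20 \cdot 15^{2} + 338} = \frac{1}{\left(-20\right) 225 + 338} = \frac{1}{-4500 + 338} = \frac{1}{-4162} = - \frac{1}{4162}$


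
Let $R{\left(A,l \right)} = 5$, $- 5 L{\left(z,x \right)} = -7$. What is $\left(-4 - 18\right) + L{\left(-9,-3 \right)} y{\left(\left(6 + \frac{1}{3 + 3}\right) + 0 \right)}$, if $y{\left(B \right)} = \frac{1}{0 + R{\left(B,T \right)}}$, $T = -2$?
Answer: $- \frac{543}{25} \approx -21.72$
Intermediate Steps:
$L{\left(z,x \right)} = \frac{7}{5}$ ($L{\left(z,x \right)} = \left(- \frac{1}{5}\right) \left(-7\right) = \frac{7}{5}$)
$y{\left(B \right)} = \frac{1}{5}$ ($y{\left(B \right)} = \frac{1}{0 + 5} = \frac{1}{5}$)
$\left(-4 - 18\right) + L{\left(-9,-3 \right)} y{\left(\left(6 + \frac{1}{3 + 3}\right) + 0 \right)} = \left(-4 - 18\right) + \frac{7}{5} \cdot \frac{1}{5} = -22 + \frac{7}{25} = - \frac{543}{25}$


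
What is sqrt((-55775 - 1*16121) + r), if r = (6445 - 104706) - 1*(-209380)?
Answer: sqrt(39223) ≈ 198.05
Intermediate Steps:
r = 111119 (r = -98261 + 209380 = 111119)
sqrt((-55775 - 1*16121) + r) = sqrt((-55775 - 1*16121) + 111119) = sqrt((-55775 - 16121) + 111119) = sqrt(-71896 + 111119) = sqrt(39223)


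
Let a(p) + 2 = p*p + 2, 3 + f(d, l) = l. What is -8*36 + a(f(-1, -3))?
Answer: -252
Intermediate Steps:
f(d, l) = -3 + l
a(p) = p² (a(p) = -2 + (p*p + 2) = -2 + (p² + 2) = -2 + (2 + p²) = p²)
-8*36 + a(f(-1, -3)) = -8*36 + (-3 - 3)² = -288 + (-6)² = -288 + 36 = -252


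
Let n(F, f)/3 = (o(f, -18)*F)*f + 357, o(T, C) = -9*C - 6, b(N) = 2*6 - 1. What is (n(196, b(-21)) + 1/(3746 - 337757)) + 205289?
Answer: 405946281047/334011 ≈ 1.2154e+6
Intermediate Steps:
b(N) = 11 (b(N) = 12 - 1 = 11)
o(T, C) = -6 - 9*C
n(F, f) = 1071 + 468*F*f (n(F, f) = 3*(((-6 - 9*(-18))*F)*f + 357) = 3*(((-6 + 162)*F)*f + 357) = 3*((156*F)*f + 357) = 3*(156*F*f + 357) = 3*(357 + 156*F*f) = 1071 + 468*F*f)
(n(196, b(-21)) + 1/(3746 - 337757)) + 205289 = ((1071 + 468*196*11) + 1/(3746 - 337757)) + 205289 = ((1071 + 1009008) + 1/(-334011)) + 205289 = (1010079 - 1/334011) + 205289 = 337377496868/334011 + 205289 = 405946281047/334011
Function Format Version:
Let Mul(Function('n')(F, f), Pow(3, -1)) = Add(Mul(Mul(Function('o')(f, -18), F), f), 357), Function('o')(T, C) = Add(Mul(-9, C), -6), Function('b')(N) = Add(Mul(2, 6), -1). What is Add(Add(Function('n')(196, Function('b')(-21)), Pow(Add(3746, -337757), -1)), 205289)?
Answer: Rational(405946281047, 334011) ≈ 1.2154e+6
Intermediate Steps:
Function('b')(N) = 11 (Function('b')(N) = Add(12, -1) = 11)
Function('o')(T, C) = Add(-6, Mul(-9, C))
Function('n')(F, f) = Add(1071, Mul(468, F, f)) (Function('n')(F, f) = Mul(3, Add(Mul(Mul(Add(-6, Mul(-9, -18)), F), f), 357)) = Mul(3, Add(Mul(Mul(Add(-6, 162), F), f), 357)) = Mul(3, Add(Mul(Mul(156, F), f), 357)) = Mul(3, Add(Mul(156, F, f), 357)) = Mul(3, Add(357, Mul(156, F, f))) = Add(1071, Mul(468, F, f)))
Add(Add(Function('n')(196, Function('b')(-21)), Pow(Add(3746, -337757), -1)), 205289) = Add(Add(Add(1071, Mul(468, 196, 11)), Pow(Add(3746, -337757), -1)), 205289) = Add(Add(Add(1071, 1009008), Pow(-334011, -1)), 205289) = Add(Add(1010079, Rational(-1, 334011)), 205289) = Add(Rational(337377496868, 334011), 205289) = Rational(405946281047, 334011)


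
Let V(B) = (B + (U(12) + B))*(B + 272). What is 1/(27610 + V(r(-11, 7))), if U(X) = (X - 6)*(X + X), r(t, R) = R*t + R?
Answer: 1/28418 ≈ 3.5189e-5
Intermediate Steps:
r(t, R) = R + R*t
U(X) = 2*X*(-6 + X) (U(X) = (-6 + X)*(2*X) = 2*X*(-6 + X))
V(B) = (144 + 2*B)*(272 + B) (V(B) = (B + (2*12*(-6 + 12) + B))*(B + 272) = (B + (2*12*6 + B))*(272 + B) = (B + (144 + B))*(272 + B) = (144 + 2*B)*(272 + B))
1/(27610 + V(r(-11, 7))) = 1/(27610 + (39168 + 2*(7*(1 - 11))**2 + 688*(7*(1 - 11)))) = 1/(27610 + (39168 + 2*(7*(-10))**2 + 688*(7*(-10)))) = 1/(27610 + (39168 + 2*(-70)**2 + 688*(-70))) = 1/(27610 + (39168 + 2*4900 - 48160)) = 1/(27610 + (39168 + 9800 - 48160)) = 1/(27610 + 808) = 1/28418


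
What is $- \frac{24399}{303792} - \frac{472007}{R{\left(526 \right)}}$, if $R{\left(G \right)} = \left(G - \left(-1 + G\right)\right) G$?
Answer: $- \frac{23900797403}{26632432} \approx -897.43$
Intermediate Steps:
$R{\left(G \right)} = G$ ($R{\left(G \right)} = 1 G = G$)
$- \frac{24399}{303792} - \frac{472007}{R{\left(526 \right)}} = - \frac{24399}{303792} - \frac{472007}{526} = \left(-24399\right) \frac{1}{303792} - \frac{472007}{526} = - \frac{8133}{101264} - \frac{472007}{526} = - \frac{23900797403}{26632432}$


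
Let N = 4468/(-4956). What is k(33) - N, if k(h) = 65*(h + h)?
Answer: 5316427/1239 ≈ 4290.9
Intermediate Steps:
k(h) = 130*h (k(h) = 65*(2*h) = 130*h)
N = -1117/1239 (N = 4468*(-1/4956) = -1117/1239 ≈ -0.90153)
k(33) - N = 130*33 - 1*(-1117/1239) = 4290 + 1117/1239 = 5316427/1239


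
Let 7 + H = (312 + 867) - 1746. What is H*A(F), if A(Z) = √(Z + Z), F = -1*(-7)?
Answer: -574*√14 ≈ -2147.7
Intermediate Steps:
F = 7
A(Z) = √2*√Z (A(Z) = √(2*Z) = √2*√Z)
H = -574 (H = -7 + ((312 + 867) - 1746) = -7 + (1179 - 1746) = -7 - 567 = -574)
H*A(F) = -574*√2*√7 = -574*√14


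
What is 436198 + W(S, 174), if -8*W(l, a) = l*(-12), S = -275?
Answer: 871571/2 ≈ 4.3579e+5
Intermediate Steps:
W(l, a) = 3*l/2 (W(l, a) = -l*(-12)/8 = -(-3)*l/2 = 3*l/2)
436198 + W(S, 174) = 436198 + (3/2)*(-275) = 436198 - 825/2 = 871571/2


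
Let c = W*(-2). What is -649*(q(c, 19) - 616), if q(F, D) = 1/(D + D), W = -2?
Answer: 15191143/38 ≈ 3.9977e+5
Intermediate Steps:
c = 4 (c = -2*(-2) = 4)
q(F, D) = 1/(2*D)
-649*(q(c, 19) - 616) = -649*((½)/19 - 616) = -649*((½)*(1/19) - 616) = -649*(1/38 - 616) = -649*(-23407/38) = 15191143/38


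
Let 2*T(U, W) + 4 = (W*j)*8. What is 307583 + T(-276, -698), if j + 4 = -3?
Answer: 327125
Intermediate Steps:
j = -7 (j = -4 - 3 = -7)
T(U, W) = -2 - 28*W (T(U, W) = -2 + ((W*(-7))*8)/2 = -2 + (-7*W*8)/2 = -2 + (-56*W)/2 = -2 - 28*W)
307583 + T(-276, -698) = 307583 + (-2 - 28*(-698)) = 307583 + (-2 + 19544) = 307583 + 19542 = 327125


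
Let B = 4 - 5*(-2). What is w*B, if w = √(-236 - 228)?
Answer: 56*I*√29 ≈ 301.57*I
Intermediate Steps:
w = 4*I*√29 (w = √(-464) = 4*I*√29 ≈ 21.541*I)
B = 14 (B = 4 + 10 = 14)
w*B = (4*I*√29)*14 = 56*I*√29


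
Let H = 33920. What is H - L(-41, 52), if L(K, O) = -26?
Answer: 33946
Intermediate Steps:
H - L(-41, 52) = 33920 - 1*(-26) = 33920 + 26 = 33946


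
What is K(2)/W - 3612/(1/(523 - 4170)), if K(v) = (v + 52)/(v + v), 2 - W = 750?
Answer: 19706754117/1496 ≈ 1.3173e+7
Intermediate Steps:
W = -748 (W = 2 - 1*750 = 2 - 750 = -748)
K(v) = (52 + v)/(2*v) (K(v) = (52 + v)/((2*v)) = (52 + v)*(1/(2*v)) = (52 + v)/(2*v))
K(2)/W - 3612/(1/(523 - 4170)) = ((½)*(52 + 2)/2)/(-748) - 3612/(1/(523 - 4170)) = ((½)*(½)*54)*(-1/748) - 3612/(1/(-3647)) = (27/2)*(-1/748) - 3612/(-1/3647) = -27/1496 - 3612*(-3647) = -27/1496 + 13172964 = 19706754117/1496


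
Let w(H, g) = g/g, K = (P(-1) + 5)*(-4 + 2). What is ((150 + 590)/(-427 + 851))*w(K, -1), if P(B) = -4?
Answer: 185/106 ≈ 1.7453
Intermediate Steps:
K = -2 (K = (-4 + 5)*(-4 + 2) = 1*(-2) = -2)
w(H, g) = 1
((150 + 590)/(-427 + 851))*w(K, -1) = ((150 + 590)/(-427 + 851))*1 = (740/424)*1 = (740*(1/424))*1 = (185/106)*1 = 185/106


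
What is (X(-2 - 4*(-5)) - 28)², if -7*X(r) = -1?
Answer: 38025/49 ≈ 776.02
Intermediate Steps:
X(r) = ⅐ (X(r) = -⅐*(-1) = ⅐)
(X(-2 - 4*(-5)) - 28)² = (⅐ - 28)² = (-195/7)² = 38025/49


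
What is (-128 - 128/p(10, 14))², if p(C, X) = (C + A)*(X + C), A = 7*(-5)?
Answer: 91853056/5625 ≈ 16329.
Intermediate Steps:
A = -35
p(C, X) = (-35 + C)*(C + X) (p(C, X) = (C - 35)*(X + C) = (-35 + C)*(C + X))
(-128 - 128/p(10, 14))² = (-128 - 128/(10² - 35*10 - 35*14 + 10*14))² = (-128 - 128/(100 - 350 - 490 + 140))² = (-128 - 128/(-600))² = (-128 - 128*(-1/600))² = (-128 + 16/75)² = (-9584/75)² = 91853056/5625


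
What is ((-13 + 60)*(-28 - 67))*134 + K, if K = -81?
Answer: -598391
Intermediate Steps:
((-13 + 60)*(-28 - 67))*134 + K = ((-13 + 60)*(-28 - 67))*134 - 81 = (47*(-95))*134 - 81 = -4465*134 - 81 = -598310 - 81 = -598391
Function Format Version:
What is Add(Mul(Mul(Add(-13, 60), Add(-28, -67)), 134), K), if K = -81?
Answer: -598391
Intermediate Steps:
Add(Mul(Mul(Add(-13, 60), Add(-28, -67)), 134), K) = Add(Mul(Mul(Add(-13, 60), Add(-28, -67)), 134), -81) = Add(Mul(Mul(47, -95), 134), -81) = Add(Mul(-4465, 134), -81) = Add(-598310, -81) = -598391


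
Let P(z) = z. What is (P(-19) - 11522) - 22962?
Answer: -34503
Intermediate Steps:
(P(-19) - 11522) - 22962 = (-19 - 11522) - 22962 = -11541 - 22962 = -34503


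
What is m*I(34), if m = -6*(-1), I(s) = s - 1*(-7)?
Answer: 246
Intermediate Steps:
I(s) = 7 + s (I(s) = s + 7 = 7 + s)
m = 6
m*I(34) = 6*(7 + 34) = 6*41 = 246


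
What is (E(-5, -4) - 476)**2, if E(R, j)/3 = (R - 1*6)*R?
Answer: 96721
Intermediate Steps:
E(R, j) = 3*R*(-6 + R) (E(R, j) = 3*((R - 1*6)*R) = 3*((R - 6)*R) = 3*((-6 + R)*R) = 3*(R*(-6 + R)) = 3*R*(-6 + R))
(E(-5, -4) - 476)**2 = (3*(-5)*(-6 - 5) - 476)**2 = (3*(-5)*(-11) - 476)**2 = (165 - 476)**2 = (-311)**2 = 96721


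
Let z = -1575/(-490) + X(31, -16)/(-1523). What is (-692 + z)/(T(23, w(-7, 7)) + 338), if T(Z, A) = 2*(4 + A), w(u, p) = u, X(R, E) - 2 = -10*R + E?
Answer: -14681753/7078904 ≈ -2.0740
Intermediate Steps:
X(R, E) = 2 + E - 10*R (X(R, E) = 2 + (-10*R + E) = 2 + (E - 10*R) = 2 + E - 10*R)
T(Z, A) = 8 + 2*A
z = 73071/21322 (z = -1575/(-490) + (2 - 16 - 10*31)/(-1523) = -1575*(-1/490) + (2 - 16 - 310)*(-1/1523) = 45/14 - 324*(-1/1523) = 45/14 + 324/1523 = 73071/21322 ≈ 3.4270)
(-692 + z)/(T(23, w(-7, 7)) + 338) = (-692 + 73071/21322)/((8 + 2*(-7)) + 338) = -14681753/(21322*((8 - 14) + 338)) = -14681753/(21322*(-6 + 338)) = -14681753/21322/332 = -14681753/21322*1/332 = -14681753/7078904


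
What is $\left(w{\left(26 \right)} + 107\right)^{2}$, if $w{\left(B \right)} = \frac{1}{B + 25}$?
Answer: $\frac{29789764}{2601} \approx 11453.0$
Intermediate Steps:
$w{\left(B \right)} = \frac{1}{25 + B}$
$\left(w{\left(26 \right)} + 107\right)^{2} = \left(\frac{1}{25 + 26} + 107\right)^{2} = \left(\frac{1}{51} + 107\right)^{2} = \left(\frac{5458}{51}\right)^{2} = \frac{29789764}{2601}$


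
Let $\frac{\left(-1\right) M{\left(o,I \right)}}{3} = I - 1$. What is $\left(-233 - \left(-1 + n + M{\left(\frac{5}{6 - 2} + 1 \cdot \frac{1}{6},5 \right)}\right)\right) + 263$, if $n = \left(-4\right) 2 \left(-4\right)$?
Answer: $11$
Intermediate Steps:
$n = 32$ ($n = \left(-8\right) \left(-4\right) = 32$)
$M{\left(o,I \right)} = 3 - 3 I$ ($M{\left(o,I \right)} = - 3 \left(I - 1\right) = - 3 \left(-1 + I\right) = 3 - 3 I$)
$\left(-233 - \left(-1 + n + M{\left(\frac{5}{6 - 2} + 1 \cdot \frac{1}{6},5 \right)}\right)\right) + 263 = \left(-233 + \left(1 - \left(\left(3 - 15\right) + 32\right)\right)\right) + 263 = \left(-233 + \left(1 - \left(-12 + 32\right)\right)\right) + 263 = \left(-233 + \left(1 - 20\right)\right) + 263 = \left(-233 - 19\right) + 263 = -252 + 263 = 11$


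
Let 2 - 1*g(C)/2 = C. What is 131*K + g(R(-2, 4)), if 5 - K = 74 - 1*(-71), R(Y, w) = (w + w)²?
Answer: -18464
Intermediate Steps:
R(Y, w) = 4*w² (R(Y, w) = (2*w)² = 4*w²)
g(C) = 4 - 2*C
K = -140 (K = 5 - (74 - 1*(-71)) = 5 - (74 + 71) = 5 - 1*145 = 5 - 145 = -140)
131*K + g(R(-2, 4)) = 131*(-140) + (4 - 8*4²) = -18340 + (4 - 8*16) = -18340 + (4 - 2*64) = -18340 + (4 - 128) = -18340 - 124 = -18464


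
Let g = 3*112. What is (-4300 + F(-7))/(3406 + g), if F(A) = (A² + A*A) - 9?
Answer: -4211/3742 ≈ -1.1253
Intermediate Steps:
F(A) = -9 + 2*A² (F(A) = (A² + A²) - 9 = 2*A² - 9 = -9 + 2*A²)
g = 336
(-4300 + F(-7))/(3406 + g) = (-4300 + (-9 + 2*(-7)²))/(3406 + 336) = (-4300 + (-9 + 2*49))/3742 = (-4300 + (-9 + 98))*(1/3742) = (-4300 + 89)*(1/3742) = -4211*1/3742 = -4211/3742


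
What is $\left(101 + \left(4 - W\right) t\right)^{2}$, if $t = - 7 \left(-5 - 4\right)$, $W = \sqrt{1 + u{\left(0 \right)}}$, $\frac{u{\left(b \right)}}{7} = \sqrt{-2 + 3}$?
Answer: $156361 - 88956 \sqrt{2} \approx 30558.0$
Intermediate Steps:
$u{\left(b \right)} = 7$ ($u{\left(b \right)} = 7 \sqrt{-2 + 3} = 7 \sqrt{1} = 7 \cdot 1 = 7$)
$W = 2 \sqrt{2}$ ($W = \sqrt{1 + 7} = \sqrt{8} = 2 \sqrt{2} \approx 2.8284$)
$t = 63$ ($t = - 7 \left(-5 - 4\right) = \left(-7\right) \left(-9\right) = 63$)
$\left(101 + \left(4 - W\right) t\right)^{2} = \left(101 + \left(4 - 2 \sqrt{2}\right) 63\right)^{2} = \left(101 + \left(252 - 126 \sqrt{2}\right)\right)^{2} = \left(353 - 126 \sqrt{2}\right)^{2}$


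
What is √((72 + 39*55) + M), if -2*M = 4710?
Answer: I*√138 ≈ 11.747*I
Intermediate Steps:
M = -2355 (M = -½*4710 = -2355)
√((72 + 39*55) + M) = √((72 + 39*55) - 2355) = √((72 + 2145) - 2355) = √(2217 - 2355) = √(-138) = I*√138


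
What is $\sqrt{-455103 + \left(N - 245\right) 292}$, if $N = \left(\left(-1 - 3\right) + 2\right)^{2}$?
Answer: $5 i \sqrt{21019} \approx 724.9 i$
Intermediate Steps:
$N = 4$ ($N = \left(-4 + 2\right)^{2} = \left(-2\right)^{2} = 4$)
$\sqrt{-455103 + \left(N - 245\right) 292} = \sqrt{-455103 + \left(4 - 245\right) 292} = \sqrt{-455103 - 70372} = \sqrt{-525475} = 5 i \sqrt{21019}$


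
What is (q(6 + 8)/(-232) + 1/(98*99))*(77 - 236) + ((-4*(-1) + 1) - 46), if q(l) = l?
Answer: -5893805/187572 ≈ -31.422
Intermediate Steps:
(q(6 + 8)/(-232) + 1/(98*99))*(77 - 236) + ((-4*(-1) + 1) - 46) = ((6 + 8)/(-232) + 1/(98*99))*(77 - 236) + ((-4*(-1) + 1) - 46) = (14*(-1/232) + (1/98)*(1/99))*(-159) + ((4 + 1) - 46) = (-7/116 + 1/9702)*(-159) + (5 - 46) = -33899/562716*(-159) - 41 = 1796647/187572 - 41 = -5893805/187572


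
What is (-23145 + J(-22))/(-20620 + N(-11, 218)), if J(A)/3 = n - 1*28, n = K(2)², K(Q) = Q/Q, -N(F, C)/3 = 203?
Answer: 23226/21229 ≈ 1.0941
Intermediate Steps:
N(F, C) = -609 (N(F, C) = -3*203 = -609)
K(Q) = 1
n = 1 (n = 1² = 1)
J(A) = -81 (J(A) = 3*(1 - 1*28) = 3*(1 - 28) = 3*(-27) = -81)
(-23145 + J(-22))/(-20620 + N(-11, 218)) = (-23145 - 81)/(-20620 - 609) = -23226/(-21229) = -23226*(-1/21229) = 23226/21229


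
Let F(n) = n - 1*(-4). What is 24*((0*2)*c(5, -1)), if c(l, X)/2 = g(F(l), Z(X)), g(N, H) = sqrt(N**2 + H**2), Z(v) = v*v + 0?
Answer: 0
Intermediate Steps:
Z(v) = v**2 (Z(v) = v**2 + 0 = v**2)
F(n) = 4 + n (F(n) = n + 4 = 4 + n)
g(N, H) = sqrt(H**2 + N**2)
c(l, X) = 2*sqrt(X**4 + (4 + l)**2) (c(l, X) = 2*sqrt((X**2)**2 + (4 + l)**2) = 2*sqrt(X**4 + (4 + l)**2))
24*((0*2)*c(5, -1)) = 24*((0*2)*(2*sqrt((-1)**4 + (4 + 5)**2))) = 24*(0*(2*sqrt(1 + 9**2))) = 24*(0*(2*sqrt(1 + 81))) = 24*(0*(2*sqrt(82))) = 24*0 = 0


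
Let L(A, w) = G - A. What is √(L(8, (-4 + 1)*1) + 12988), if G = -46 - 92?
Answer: √12842 ≈ 113.32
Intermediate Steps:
G = -138
L(A, w) = -138 - A
√(L(8, (-4 + 1)*1) + 12988) = √((-138 - 1*8) + 12988) = √((-138 - 8) + 12988) = √(-146 + 12988) = √12842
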